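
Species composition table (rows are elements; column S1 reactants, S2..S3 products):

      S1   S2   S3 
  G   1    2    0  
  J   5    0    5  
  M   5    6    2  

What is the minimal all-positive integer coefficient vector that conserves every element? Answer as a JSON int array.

Coefficients: [2, 1, 2]

G: 2·1 = 2 | 1·2+2·0 = 2
J: 2·5 = 10 | 1·0+2·5 = 10
M: 2·5 = 10 | 1·6+2·2 = 10
gcd(2,1,2) = 1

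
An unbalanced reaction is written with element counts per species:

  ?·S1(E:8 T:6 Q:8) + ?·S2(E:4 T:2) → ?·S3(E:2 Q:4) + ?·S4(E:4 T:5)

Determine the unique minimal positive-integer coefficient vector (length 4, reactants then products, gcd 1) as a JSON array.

Coefficients: [3, 1, 6, 4]

E: 3·8+1·4 = 28 | 6·2+4·4 = 28
T: 3·6+1·2 = 20 | 6·0+4·5 = 20
Q: 3·8+1·0 = 24 | 6·4+4·0 = 24
gcd(3,1,6,4) = 1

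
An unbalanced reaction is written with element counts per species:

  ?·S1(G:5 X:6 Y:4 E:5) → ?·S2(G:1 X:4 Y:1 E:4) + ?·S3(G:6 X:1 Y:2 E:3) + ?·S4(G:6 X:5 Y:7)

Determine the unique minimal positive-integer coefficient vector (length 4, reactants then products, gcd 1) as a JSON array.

Coefficients: [3, 3, 1, 1]

G: 3·5 = 15 | 3·1+1·6+1·6 = 15
X: 3·6 = 18 | 3·4+1·1+1·5 = 18
Y: 3·4 = 12 | 3·1+1·2+1·7 = 12
E: 3·5 = 15 | 3·4+1·3+1·0 = 15
gcd(3,3,1,1) = 1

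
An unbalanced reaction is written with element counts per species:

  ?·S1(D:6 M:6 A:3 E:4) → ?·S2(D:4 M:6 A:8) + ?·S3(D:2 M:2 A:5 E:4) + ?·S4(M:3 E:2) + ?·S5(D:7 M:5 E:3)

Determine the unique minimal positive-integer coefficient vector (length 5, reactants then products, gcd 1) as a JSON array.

D: 6·6 = 36 | 1·4+2·2+2·0+4·7 = 36
M: 6·6 = 36 | 1·6+2·2+2·3+4·5 = 36
A: 6·3 = 18 | 1·8+2·5+2·0+4·0 = 18
E: 6·4 = 24 | 1·0+2·4+2·2+4·3 = 24
gcd(6,1,2,2,4) = 1

Coefficients: [6, 1, 2, 2, 4]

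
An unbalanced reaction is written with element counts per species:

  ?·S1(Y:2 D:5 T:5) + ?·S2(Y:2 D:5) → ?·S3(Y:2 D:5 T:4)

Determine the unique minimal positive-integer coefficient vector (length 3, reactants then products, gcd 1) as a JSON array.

Coefficients: [4, 1, 5]

Y: 4·2+1·2 = 10 | 5·2 = 10
D: 4·5+1·5 = 25 | 5·5 = 25
T: 4·5+1·0 = 20 | 5·4 = 20
gcd(4,1,5) = 1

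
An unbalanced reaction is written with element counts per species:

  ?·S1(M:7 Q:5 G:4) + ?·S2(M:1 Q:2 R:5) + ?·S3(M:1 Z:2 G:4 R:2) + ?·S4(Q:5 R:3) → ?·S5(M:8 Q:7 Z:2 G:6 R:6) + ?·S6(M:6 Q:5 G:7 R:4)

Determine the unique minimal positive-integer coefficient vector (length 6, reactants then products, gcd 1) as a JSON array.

Coefficients: [6, 5, 5, 1, 5, 2]

M: 6·7+5·1+5·1+1·0 = 52 | 5·8+2·6 = 52
Q: 6·5+5·2+5·0+1·5 = 45 | 5·7+2·5 = 45
Z: 6·0+5·0+5·2+1·0 = 10 | 5·2+2·0 = 10
G: 6·4+5·0+5·4+1·0 = 44 | 5·6+2·7 = 44
R: 6·0+5·5+5·2+1·3 = 38 | 5·6+2·4 = 38
gcd(6,5,5,1,5,2) = 1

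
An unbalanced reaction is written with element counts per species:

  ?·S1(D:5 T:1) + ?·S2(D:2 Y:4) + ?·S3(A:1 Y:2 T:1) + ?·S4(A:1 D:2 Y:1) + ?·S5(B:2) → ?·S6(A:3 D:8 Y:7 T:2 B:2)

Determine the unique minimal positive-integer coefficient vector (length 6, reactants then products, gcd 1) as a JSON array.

A: 2·0+2·0+4·1+5·1+3·0 = 9 | 3·3 = 9
D: 2·5+2·2+4·0+5·2+3·0 = 24 | 3·8 = 24
Y: 2·0+2·4+4·2+5·1+3·0 = 21 | 3·7 = 21
T: 2·1+2·0+4·1+5·0+3·0 = 6 | 3·2 = 6
B: 2·0+2·0+4·0+5·0+3·2 = 6 | 3·2 = 6
gcd(2,2,4,5,3,3) = 1

Coefficients: [2, 2, 4, 5, 3, 3]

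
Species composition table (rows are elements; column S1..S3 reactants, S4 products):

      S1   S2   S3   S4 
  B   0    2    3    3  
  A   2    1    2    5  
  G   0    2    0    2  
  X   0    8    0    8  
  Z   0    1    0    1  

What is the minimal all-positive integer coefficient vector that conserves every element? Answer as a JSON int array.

Coefficients: [5, 3, 1, 3]

B: 5·0+3·2+1·3 = 9 | 3·3 = 9
A: 5·2+3·1+1·2 = 15 | 3·5 = 15
G: 5·0+3·2+1·0 = 6 | 3·2 = 6
X: 5·0+3·8+1·0 = 24 | 3·8 = 24
Z: 5·0+3·1+1·0 = 3 | 3·1 = 3
gcd(5,3,1,3) = 1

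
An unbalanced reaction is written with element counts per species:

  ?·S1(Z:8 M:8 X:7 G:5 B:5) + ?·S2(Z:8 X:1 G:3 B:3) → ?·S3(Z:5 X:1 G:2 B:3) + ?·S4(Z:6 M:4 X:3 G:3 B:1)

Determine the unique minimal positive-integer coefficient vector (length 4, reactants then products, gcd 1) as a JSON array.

Z: 1·8+3·8 = 32 | 4·5+2·6 = 32
M: 1·8+3·0 = 8 | 4·0+2·4 = 8
X: 1·7+3·1 = 10 | 4·1+2·3 = 10
G: 1·5+3·3 = 14 | 4·2+2·3 = 14
B: 1·5+3·3 = 14 | 4·3+2·1 = 14
gcd(1,3,4,2) = 1

Coefficients: [1, 3, 4, 2]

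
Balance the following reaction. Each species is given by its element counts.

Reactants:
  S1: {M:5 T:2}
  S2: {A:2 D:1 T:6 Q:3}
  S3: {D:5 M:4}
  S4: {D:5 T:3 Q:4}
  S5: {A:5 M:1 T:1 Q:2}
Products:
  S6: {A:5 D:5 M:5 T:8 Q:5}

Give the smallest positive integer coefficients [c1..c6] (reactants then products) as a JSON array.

A: 2·0+5·2+3·0+1·0+3·5 = 25 | 5·5 = 25
D: 2·0+5·1+3·5+1·5+3·0 = 25 | 5·5 = 25
M: 2·5+5·0+3·4+1·0+3·1 = 25 | 5·5 = 25
T: 2·2+5·6+3·0+1·3+3·1 = 40 | 5·8 = 40
Q: 2·0+5·3+3·0+1·4+3·2 = 25 | 5·5 = 25
gcd(2,5,3,1,3,5) = 1

Coefficients: [2, 5, 3, 1, 3, 5]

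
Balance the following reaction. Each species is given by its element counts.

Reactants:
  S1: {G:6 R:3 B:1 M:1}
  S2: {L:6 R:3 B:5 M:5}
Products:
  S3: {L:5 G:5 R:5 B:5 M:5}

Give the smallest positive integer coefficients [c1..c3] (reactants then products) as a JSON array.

Coefficients: [5, 5, 6]

L: 5·0+5·6 = 30 | 6·5 = 30
G: 5·6+5·0 = 30 | 6·5 = 30
R: 5·3+5·3 = 30 | 6·5 = 30
B: 5·1+5·5 = 30 | 6·5 = 30
M: 5·1+5·5 = 30 | 6·5 = 30
gcd(5,5,6) = 1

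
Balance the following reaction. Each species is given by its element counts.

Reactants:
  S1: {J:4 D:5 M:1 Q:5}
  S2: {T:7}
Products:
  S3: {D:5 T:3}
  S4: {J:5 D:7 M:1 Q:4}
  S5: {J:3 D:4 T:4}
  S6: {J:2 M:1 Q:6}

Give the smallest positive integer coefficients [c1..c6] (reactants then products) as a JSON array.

J: 6·4+1·0 = 24 | 1·0+3·5+1·3+3·2 = 24
D: 6·5+1·0 = 30 | 1·5+3·7+1·4+3·0 = 30
T: 6·0+1·7 = 7 | 1·3+3·0+1·4+3·0 = 7
M: 6·1+1·0 = 6 | 1·0+3·1+1·0+3·1 = 6
Q: 6·5+1·0 = 30 | 1·0+3·4+1·0+3·6 = 30
gcd(6,1,1,3,1,3) = 1

Coefficients: [6, 1, 1, 3, 1, 3]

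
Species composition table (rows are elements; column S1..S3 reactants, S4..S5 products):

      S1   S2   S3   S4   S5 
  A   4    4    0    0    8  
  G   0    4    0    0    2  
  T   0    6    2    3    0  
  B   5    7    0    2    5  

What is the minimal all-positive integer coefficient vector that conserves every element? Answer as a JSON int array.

Coefficients: [3, 1, 6, 6, 2]

A: 3·4+1·4+6·0 = 16 | 6·0+2·8 = 16
G: 3·0+1·4+6·0 = 4 | 6·0+2·2 = 4
T: 3·0+1·6+6·2 = 18 | 6·3+2·0 = 18
B: 3·5+1·7+6·0 = 22 | 6·2+2·5 = 22
gcd(3,1,6,6,2) = 1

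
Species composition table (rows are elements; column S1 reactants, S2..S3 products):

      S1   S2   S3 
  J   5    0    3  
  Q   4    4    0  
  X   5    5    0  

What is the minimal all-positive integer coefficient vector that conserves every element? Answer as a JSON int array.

Coefficients: [3, 3, 5]

J: 3·5 = 15 | 3·0+5·3 = 15
Q: 3·4 = 12 | 3·4+5·0 = 12
X: 3·5 = 15 | 3·5+5·0 = 15
gcd(3,3,5) = 1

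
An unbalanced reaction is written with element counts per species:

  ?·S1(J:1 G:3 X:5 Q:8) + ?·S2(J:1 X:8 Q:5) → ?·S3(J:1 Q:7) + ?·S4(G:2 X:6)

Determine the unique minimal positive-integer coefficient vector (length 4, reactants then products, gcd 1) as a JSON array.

Coefficients: [2, 1, 3, 3]

J: 2·1+1·1 = 3 | 3·1+3·0 = 3
G: 2·3+1·0 = 6 | 3·0+3·2 = 6
X: 2·5+1·8 = 18 | 3·0+3·6 = 18
Q: 2·8+1·5 = 21 | 3·7+3·0 = 21
gcd(2,1,3,3) = 1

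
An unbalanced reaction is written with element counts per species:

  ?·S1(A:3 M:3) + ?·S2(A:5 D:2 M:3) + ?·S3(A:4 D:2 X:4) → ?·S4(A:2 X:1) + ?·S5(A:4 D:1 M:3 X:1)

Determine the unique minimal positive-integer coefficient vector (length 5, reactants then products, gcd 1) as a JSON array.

Coefficients: [5, 1, 2, 2, 6]

A: 5·3+1·5+2·4 = 28 | 2·2+6·4 = 28
D: 5·0+1·2+2·2 = 6 | 2·0+6·1 = 6
M: 5·3+1·3+2·0 = 18 | 2·0+6·3 = 18
X: 5·0+1·0+2·4 = 8 | 2·1+6·1 = 8
gcd(5,1,2,2,6) = 1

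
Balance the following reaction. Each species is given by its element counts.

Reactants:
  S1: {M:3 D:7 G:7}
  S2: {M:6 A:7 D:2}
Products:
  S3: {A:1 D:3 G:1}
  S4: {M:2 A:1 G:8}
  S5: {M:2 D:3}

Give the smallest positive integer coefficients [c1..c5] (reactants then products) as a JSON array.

Coefficients: [4, 1, 4, 3, 6]

M: 4·3+1·6 = 18 | 4·0+3·2+6·2 = 18
A: 4·0+1·7 = 7 | 4·1+3·1+6·0 = 7
D: 4·7+1·2 = 30 | 4·3+3·0+6·3 = 30
G: 4·7+1·0 = 28 | 4·1+3·8+6·0 = 28
gcd(4,1,4,3,6) = 1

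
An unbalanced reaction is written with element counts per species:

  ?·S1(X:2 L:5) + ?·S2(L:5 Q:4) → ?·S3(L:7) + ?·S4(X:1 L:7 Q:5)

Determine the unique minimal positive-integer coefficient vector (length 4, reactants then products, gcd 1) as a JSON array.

Coefficients: [2, 5, 1, 4]

X: 2·2+5·0 = 4 | 1·0+4·1 = 4
L: 2·5+5·5 = 35 | 1·7+4·7 = 35
Q: 2·0+5·4 = 20 | 1·0+4·5 = 20
gcd(2,5,1,4) = 1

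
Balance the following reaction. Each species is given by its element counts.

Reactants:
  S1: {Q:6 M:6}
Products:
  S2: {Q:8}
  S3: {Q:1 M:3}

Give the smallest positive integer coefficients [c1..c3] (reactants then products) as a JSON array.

Coefficients: [2, 1, 4]

Q: 2·6 = 12 | 1·8+4·1 = 12
M: 2·6 = 12 | 1·0+4·3 = 12
gcd(2,1,4) = 1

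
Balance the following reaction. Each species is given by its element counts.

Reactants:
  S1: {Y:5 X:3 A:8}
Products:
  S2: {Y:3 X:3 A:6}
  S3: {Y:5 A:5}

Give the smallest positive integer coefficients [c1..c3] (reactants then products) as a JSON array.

Coefficients: [5, 5, 2]

Y: 5·5 = 25 | 5·3+2·5 = 25
X: 5·3 = 15 | 5·3+2·0 = 15
A: 5·8 = 40 | 5·6+2·5 = 40
gcd(5,5,2) = 1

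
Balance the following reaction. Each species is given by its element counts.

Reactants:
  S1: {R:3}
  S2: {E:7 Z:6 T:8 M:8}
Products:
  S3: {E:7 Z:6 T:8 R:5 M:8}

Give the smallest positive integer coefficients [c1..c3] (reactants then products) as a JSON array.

Coefficients: [5, 3, 3]

E: 5·0+3·7 = 21 | 3·7 = 21
Z: 5·0+3·6 = 18 | 3·6 = 18
T: 5·0+3·8 = 24 | 3·8 = 24
R: 5·3+3·0 = 15 | 3·5 = 15
M: 5·0+3·8 = 24 | 3·8 = 24
gcd(5,3,3) = 1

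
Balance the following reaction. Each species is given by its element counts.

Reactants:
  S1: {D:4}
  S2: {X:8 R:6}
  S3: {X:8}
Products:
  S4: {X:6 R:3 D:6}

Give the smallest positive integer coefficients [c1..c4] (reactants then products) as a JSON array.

Coefficients: [6, 2, 1, 4]

X: 6·0+2·8+1·8 = 24 | 4·6 = 24
R: 6·0+2·6+1·0 = 12 | 4·3 = 12
D: 6·4+2·0+1·0 = 24 | 4·6 = 24
gcd(6,2,1,4) = 1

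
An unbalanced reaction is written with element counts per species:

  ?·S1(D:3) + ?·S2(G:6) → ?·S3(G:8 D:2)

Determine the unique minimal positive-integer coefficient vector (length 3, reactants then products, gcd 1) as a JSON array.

G: 2·0+4·6 = 24 | 3·8 = 24
D: 2·3+4·0 = 6 | 3·2 = 6
gcd(2,4,3) = 1

Coefficients: [2, 4, 3]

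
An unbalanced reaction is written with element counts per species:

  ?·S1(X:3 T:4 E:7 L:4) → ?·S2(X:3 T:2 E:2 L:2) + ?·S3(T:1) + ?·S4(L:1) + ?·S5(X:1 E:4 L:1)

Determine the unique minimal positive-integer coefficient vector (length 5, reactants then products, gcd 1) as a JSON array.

Coefficients: [2, 1, 6, 3, 3]

X: 2·3 = 6 | 1·3+6·0+3·0+3·1 = 6
T: 2·4 = 8 | 1·2+6·1+3·0+3·0 = 8
E: 2·7 = 14 | 1·2+6·0+3·0+3·4 = 14
L: 2·4 = 8 | 1·2+6·0+3·1+3·1 = 8
gcd(2,1,6,3,3) = 1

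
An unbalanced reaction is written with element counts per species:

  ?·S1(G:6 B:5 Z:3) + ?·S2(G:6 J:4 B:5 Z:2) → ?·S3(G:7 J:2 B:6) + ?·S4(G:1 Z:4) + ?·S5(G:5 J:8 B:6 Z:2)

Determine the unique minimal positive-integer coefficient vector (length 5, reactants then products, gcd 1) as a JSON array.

Coefficients: [2, 4, 4, 3, 1]

G: 2·6+4·6 = 36 | 4·7+3·1+1·5 = 36
J: 2·0+4·4 = 16 | 4·2+3·0+1·8 = 16
B: 2·5+4·5 = 30 | 4·6+3·0+1·6 = 30
Z: 2·3+4·2 = 14 | 4·0+3·4+1·2 = 14
gcd(2,4,4,3,1) = 1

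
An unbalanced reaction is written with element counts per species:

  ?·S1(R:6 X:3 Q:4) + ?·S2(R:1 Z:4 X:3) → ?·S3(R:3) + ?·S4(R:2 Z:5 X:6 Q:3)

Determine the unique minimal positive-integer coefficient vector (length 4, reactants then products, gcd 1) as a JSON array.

Coefficients: [3, 5, 5, 4]

R: 3·6+5·1 = 23 | 5·3+4·2 = 23
Z: 3·0+5·4 = 20 | 5·0+4·5 = 20
X: 3·3+5·3 = 24 | 5·0+4·6 = 24
Q: 3·4+5·0 = 12 | 5·0+4·3 = 12
gcd(3,5,5,4) = 1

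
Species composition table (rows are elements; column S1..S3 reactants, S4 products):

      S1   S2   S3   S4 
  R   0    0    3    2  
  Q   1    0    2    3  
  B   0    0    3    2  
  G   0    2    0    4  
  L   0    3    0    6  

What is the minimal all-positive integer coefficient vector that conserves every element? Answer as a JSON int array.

R: 5·0+6·0+2·3 = 6 | 3·2 = 6
Q: 5·1+6·0+2·2 = 9 | 3·3 = 9
B: 5·0+6·0+2·3 = 6 | 3·2 = 6
G: 5·0+6·2+2·0 = 12 | 3·4 = 12
L: 5·0+6·3+2·0 = 18 | 3·6 = 18
gcd(5,6,2,3) = 1

Coefficients: [5, 6, 2, 3]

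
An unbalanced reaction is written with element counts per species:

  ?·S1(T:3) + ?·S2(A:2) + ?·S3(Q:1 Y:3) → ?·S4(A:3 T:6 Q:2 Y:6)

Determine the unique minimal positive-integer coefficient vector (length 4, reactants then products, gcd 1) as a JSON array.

A: 4·0+3·2+4·0 = 6 | 2·3 = 6
T: 4·3+3·0+4·0 = 12 | 2·6 = 12
Q: 4·0+3·0+4·1 = 4 | 2·2 = 4
Y: 4·0+3·0+4·3 = 12 | 2·6 = 12
gcd(4,3,4,2) = 1

Coefficients: [4, 3, 4, 2]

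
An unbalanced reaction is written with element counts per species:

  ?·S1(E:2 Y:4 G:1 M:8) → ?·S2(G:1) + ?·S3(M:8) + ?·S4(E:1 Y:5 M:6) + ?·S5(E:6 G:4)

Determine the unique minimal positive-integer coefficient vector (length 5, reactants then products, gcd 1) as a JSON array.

Coefficients: [5, 1, 2, 4, 1]

E: 5·2 = 10 | 1·0+2·0+4·1+1·6 = 10
Y: 5·4 = 20 | 1·0+2·0+4·5+1·0 = 20
G: 5·1 = 5 | 1·1+2·0+4·0+1·4 = 5
M: 5·8 = 40 | 1·0+2·8+4·6+1·0 = 40
gcd(5,1,2,4,1) = 1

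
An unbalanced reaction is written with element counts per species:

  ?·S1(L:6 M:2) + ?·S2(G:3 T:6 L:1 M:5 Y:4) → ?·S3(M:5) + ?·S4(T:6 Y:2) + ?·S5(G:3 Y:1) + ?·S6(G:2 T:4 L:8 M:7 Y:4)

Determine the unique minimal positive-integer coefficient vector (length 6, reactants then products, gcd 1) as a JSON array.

Coefficients: [3, 6, 3, 4, 4, 3]

G: 3·0+6·3 = 18 | 3·0+4·0+4·3+3·2 = 18
T: 3·0+6·6 = 36 | 3·0+4·6+4·0+3·4 = 36
L: 3·6+6·1 = 24 | 3·0+4·0+4·0+3·8 = 24
M: 3·2+6·5 = 36 | 3·5+4·0+4·0+3·7 = 36
Y: 3·0+6·4 = 24 | 3·0+4·2+4·1+3·4 = 24
gcd(3,6,3,4,4,3) = 1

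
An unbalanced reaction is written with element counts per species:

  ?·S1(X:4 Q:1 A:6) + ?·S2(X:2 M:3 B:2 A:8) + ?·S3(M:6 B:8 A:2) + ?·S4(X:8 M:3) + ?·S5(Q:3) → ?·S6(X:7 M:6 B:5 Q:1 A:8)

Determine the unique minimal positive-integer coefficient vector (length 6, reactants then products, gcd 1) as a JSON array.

X: 3·4+3·2+3·0+3·8+1·0 = 42 | 6·7 = 42
M: 3·0+3·3+3·6+3·3+1·0 = 36 | 6·6 = 36
B: 3·0+3·2+3·8+3·0+1·0 = 30 | 6·5 = 30
Q: 3·1+3·0+3·0+3·0+1·3 = 6 | 6·1 = 6
A: 3·6+3·8+3·2+3·0+1·0 = 48 | 6·8 = 48
gcd(3,3,3,3,1,6) = 1

Coefficients: [3, 3, 3, 3, 1, 6]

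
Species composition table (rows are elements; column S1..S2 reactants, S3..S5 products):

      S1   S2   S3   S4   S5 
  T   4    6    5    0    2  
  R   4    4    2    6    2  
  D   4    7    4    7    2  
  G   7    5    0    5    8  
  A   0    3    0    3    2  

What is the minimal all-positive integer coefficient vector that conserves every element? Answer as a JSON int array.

Coefficients: [2, 3, 4, 1, 3]

T: 2·4+3·6 = 26 | 4·5+1·0+3·2 = 26
R: 2·4+3·4 = 20 | 4·2+1·6+3·2 = 20
D: 2·4+3·7 = 29 | 4·4+1·7+3·2 = 29
G: 2·7+3·5 = 29 | 4·0+1·5+3·8 = 29
A: 2·0+3·3 = 9 | 4·0+1·3+3·2 = 9
gcd(2,3,4,1,3) = 1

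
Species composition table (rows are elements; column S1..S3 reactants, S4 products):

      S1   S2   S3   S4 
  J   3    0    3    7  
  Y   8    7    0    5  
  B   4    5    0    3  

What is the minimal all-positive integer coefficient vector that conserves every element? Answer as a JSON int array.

Coefficients: [1, 1, 6, 3]

J: 1·3+1·0+6·3 = 21 | 3·7 = 21
Y: 1·8+1·7+6·0 = 15 | 3·5 = 15
B: 1·4+1·5+6·0 = 9 | 3·3 = 9
gcd(1,1,6,3) = 1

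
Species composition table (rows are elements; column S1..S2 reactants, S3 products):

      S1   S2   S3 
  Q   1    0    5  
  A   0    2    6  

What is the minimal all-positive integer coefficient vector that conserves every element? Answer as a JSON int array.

Q: 5·1+3·0 = 5 | 1·5 = 5
A: 5·0+3·2 = 6 | 1·6 = 6
gcd(5,3,1) = 1

Coefficients: [5, 3, 1]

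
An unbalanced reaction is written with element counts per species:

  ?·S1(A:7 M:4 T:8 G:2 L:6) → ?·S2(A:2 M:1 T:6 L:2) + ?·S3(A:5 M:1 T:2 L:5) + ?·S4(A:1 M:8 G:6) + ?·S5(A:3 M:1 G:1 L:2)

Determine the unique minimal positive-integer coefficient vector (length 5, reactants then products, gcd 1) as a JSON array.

Coefficients: [5, 6, 2, 1, 4]

A: 5·7 = 35 | 6·2+2·5+1·1+4·3 = 35
M: 5·4 = 20 | 6·1+2·1+1·8+4·1 = 20
T: 5·8 = 40 | 6·6+2·2+1·0+4·0 = 40
G: 5·2 = 10 | 6·0+2·0+1·6+4·1 = 10
L: 5·6 = 30 | 6·2+2·5+1·0+4·2 = 30
gcd(5,6,2,1,4) = 1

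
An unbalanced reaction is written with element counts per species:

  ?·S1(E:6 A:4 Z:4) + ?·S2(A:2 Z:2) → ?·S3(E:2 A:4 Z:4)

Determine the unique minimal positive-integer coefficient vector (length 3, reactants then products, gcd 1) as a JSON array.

E: 1·6+4·0 = 6 | 3·2 = 6
A: 1·4+4·2 = 12 | 3·4 = 12
Z: 1·4+4·2 = 12 | 3·4 = 12
gcd(1,4,3) = 1

Coefficients: [1, 4, 3]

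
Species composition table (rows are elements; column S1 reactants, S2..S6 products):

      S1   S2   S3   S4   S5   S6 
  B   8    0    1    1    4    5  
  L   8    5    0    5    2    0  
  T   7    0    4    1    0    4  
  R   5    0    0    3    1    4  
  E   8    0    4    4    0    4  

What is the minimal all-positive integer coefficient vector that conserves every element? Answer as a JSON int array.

B: 6·8 = 48 | 6·0+5·1+2·1+4·4+5·5 = 48
L: 6·8 = 48 | 6·5+5·0+2·5+4·2+5·0 = 48
T: 6·7 = 42 | 6·0+5·4+2·1+4·0+5·4 = 42
R: 6·5 = 30 | 6·0+5·0+2·3+4·1+5·4 = 30
E: 6·8 = 48 | 6·0+5·4+2·4+4·0+5·4 = 48
gcd(6,6,5,2,4,5) = 1

Coefficients: [6, 6, 5, 2, 4, 5]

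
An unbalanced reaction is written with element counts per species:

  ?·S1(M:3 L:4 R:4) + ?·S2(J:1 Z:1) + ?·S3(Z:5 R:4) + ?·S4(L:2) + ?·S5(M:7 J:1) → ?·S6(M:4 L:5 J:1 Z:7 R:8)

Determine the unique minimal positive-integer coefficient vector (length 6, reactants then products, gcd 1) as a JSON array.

M: 3·3+3·0+5·0+4·0+1·7 = 16 | 4·4 = 16
L: 3·4+3·0+5·0+4·2+1·0 = 20 | 4·5 = 20
J: 3·0+3·1+5·0+4·0+1·1 = 4 | 4·1 = 4
Z: 3·0+3·1+5·5+4·0+1·0 = 28 | 4·7 = 28
R: 3·4+3·0+5·4+4·0+1·0 = 32 | 4·8 = 32
gcd(3,3,5,4,1,4) = 1

Coefficients: [3, 3, 5, 4, 1, 4]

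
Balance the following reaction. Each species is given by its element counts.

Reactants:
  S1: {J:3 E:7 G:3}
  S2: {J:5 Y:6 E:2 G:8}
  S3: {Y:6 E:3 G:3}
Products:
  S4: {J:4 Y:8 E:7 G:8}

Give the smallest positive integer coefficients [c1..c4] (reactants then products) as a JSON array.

Coefficients: [3, 3, 5, 6]

J: 3·3+3·5+5·0 = 24 | 6·4 = 24
Y: 3·0+3·6+5·6 = 48 | 6·8 = 48
E: 3·7+3·2+5·3 = 42 | 6·7 = 42
G: 3·3+3·8+5·3 = 48 | 6·8 = 48
gcd(3,3,5,6) = 1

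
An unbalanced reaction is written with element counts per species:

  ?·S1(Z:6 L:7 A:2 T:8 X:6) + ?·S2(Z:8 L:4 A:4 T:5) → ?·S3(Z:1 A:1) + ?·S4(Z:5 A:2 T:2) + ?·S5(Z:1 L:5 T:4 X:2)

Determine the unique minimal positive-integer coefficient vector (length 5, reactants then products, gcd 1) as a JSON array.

Z: 1·6+2·8 = 22 | 4·1+3·5+3·1 = 22
L: 1·7+2·4 = 15 | 4·0+3·0+3·5 = 15
A: 1·2+2·4 = 10 | 4·1+3·2+3·0 = 10
T: 1·8+2·5 = 18 | 4·0+3·2+3·4 = 18
X: 1·6+2·0 = 6 | 4·0+3·0+3·2 = 6
gcd(1,2,4,3,3) = 1

Coefficients: [1, 2, 4, 3, 3]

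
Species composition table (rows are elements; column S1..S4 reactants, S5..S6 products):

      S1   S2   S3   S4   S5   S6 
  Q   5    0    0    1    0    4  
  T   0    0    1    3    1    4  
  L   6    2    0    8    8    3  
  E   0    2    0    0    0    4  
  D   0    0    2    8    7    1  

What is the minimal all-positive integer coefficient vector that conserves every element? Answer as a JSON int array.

Q: 1·5+4·0+3·0+3·1 = 8 | 4·0+2·4 = 8
T: 1·0+4·0+3·1+3·3 = 12 | 4·1+2·4 = 12
L: 1·6+4·2+3·0+3·8 = 38 | 4·8+2·3 = 38
E: 1·0+4·2+3·0+3·0 = 8 | 4·0+2·4 = 8
D: 1·0+4·0+3·2+3·8 = 30 | 4·7+2·1 = 30
gcd(1,4,3,3,4,2) = 1

Coefficients: [1, 4, 3, 3, 4, 2]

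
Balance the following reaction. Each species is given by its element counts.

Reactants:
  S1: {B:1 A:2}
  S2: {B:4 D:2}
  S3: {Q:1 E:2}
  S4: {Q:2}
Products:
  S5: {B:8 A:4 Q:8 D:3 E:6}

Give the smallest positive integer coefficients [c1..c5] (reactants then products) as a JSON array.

Coefficients: [4, 3, 6, 5, 2]

B: 4·1+3·4+6·0+5·0 = 16 | 2·8 = 16
A: 4·2+3·0+6·0+5·0 = 8 | 2·4 = 8
Q: 4·0+3·0+6·1+5·2 = 16 | 2·8 = 16
D: 4·0+3·2+6·0+5·0 = 6 | 2·3 = 6
E: 4·0+3·0+6·2+5·0 = 12 | 2·6 = 12
gcd(4,3,6,5,2) = 1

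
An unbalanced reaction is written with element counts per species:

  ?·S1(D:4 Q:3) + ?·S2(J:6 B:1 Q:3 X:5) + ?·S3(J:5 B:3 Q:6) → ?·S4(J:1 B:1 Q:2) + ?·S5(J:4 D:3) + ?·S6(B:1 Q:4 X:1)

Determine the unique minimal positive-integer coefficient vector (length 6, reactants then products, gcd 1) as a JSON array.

J: 3·0+1·6+3·5 = 21 | 5·1+4·4+5·0 = 21
B: 3·0+1·1+3·3 = 10 | 5·1+4·0+5·1 = 10
D: 3·4+1·0+3·0 = 12 | 5·0+4·3+5·0 = 12
Q: 3·3+1·3+3·6 = 30 | 5·2+4·0+5·4 = 30
X: 3·0+1·5+3·0 = 5 | 5·0+4·0+5·1 = 5
gcd(3,1,3,5,4,5) = 1

Coefficients: [3, 1, 3, 5, 4, 5]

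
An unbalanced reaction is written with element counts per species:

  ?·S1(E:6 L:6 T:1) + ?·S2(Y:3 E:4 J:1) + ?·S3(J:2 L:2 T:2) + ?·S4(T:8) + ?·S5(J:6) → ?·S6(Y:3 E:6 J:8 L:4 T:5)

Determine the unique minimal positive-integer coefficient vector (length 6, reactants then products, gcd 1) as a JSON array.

Y: 2·0+6·3+6·0+2·0+5·0 = 18 | 6·3 = 18
E: 2·6+6·4+6·0+2·0+5·0 = 36 | 6·6 = 36
J: 2·0+6·1+6·2+2·0+5·6 = 48 | 6·8 = 48
L: 2·6+6·0+6·2+2·0+5·0 = 24 | 6·4 = 24
T: 2·1+6·0+6·2+2·8+5·0 = 30 | 6·5 = 30
gcd(2,6,6,2,5,6) = 1

Coefficients: [2, 6, 6, 2, 5, 6]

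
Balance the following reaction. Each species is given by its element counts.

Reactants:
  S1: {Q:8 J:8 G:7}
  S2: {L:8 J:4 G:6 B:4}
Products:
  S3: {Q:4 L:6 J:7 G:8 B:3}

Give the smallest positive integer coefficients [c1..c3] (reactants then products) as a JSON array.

Q: 2·8+3·0 = 16 | 4·4 = 16
L: 2·0+3·8 = 24 | 4·6 = 24
J: 2·8+3·4 = 28 | 4·7 = 28
G: 2·7+3·6 = 32 | 4·8 = 32
B: 2·0+3·4 = 12 | 4·3 = 12
gcd(2,3,4) = 1

Coefficients: [2, 3, 4]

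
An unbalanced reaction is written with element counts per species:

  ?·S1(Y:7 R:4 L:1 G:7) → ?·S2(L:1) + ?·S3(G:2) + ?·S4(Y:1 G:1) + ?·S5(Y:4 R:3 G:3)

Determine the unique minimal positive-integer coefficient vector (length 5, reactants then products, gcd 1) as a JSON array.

Y: 3·7 = 21 | 3·0+2·0+5·1+4·4 = 21
R: 3·4 = 12 | 3·0+2·0+5·0+4·3 = 12
L: 3·1 = 3 | 3·1+2·0+5·0+4·0 = 3
G: 3·7 = 21 | 3·0+2·2+5·1+4·3 = 21
gcd(3,3,2,5,4) = 1

Coefficients: [3, 3, 2, 5, 4]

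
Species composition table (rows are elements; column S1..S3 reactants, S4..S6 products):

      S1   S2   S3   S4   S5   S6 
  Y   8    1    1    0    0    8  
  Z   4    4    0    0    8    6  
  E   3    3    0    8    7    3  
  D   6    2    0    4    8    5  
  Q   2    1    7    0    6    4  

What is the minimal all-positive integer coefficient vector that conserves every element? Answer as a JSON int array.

Coefficients: [5, 6, 2, 1, 1, 6]

Y: 5·8+6·1+2·1 = 48 | 1·0+1·0+6·8 = 48
Z: 5·4+6·4+2·0 = 44 | 1·0+1·8+6·6 = 44
E: 5·3+6·3+2·0 = 33 | 1·8+1·7+6·3 = 33
D: 5·6+6·2+2·0 = 42 | 1·4+1·8+6·5 = 42
Q: 5·2+6·1+2·7 = 30 | 1·0+1·6+6·4 = 30
gcd(5,6,2,1,1,6) = 1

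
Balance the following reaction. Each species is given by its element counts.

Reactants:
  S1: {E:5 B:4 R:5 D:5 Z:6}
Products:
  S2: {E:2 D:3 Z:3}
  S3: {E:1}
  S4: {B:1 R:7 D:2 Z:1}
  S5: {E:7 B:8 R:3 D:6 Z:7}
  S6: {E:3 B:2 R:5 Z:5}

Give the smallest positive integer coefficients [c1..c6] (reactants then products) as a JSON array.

Coefficients: [5, 3, 2, 2, 2, 1]

E: 5·5 = 25 | 3·2+2·1+2·0+2·7+1·3 = 25
B: 5·4 = 20 | 3·0+2·0+2·1+2·8+1·2 = 20
R: 5·5 = 25 | 3·0+2·0+2·7+2·3+1·5 = 25
D: 5·5 = 25 | 3·3+2·0+2·2+2·6+1·0 = 25
Z: 5·6 = 30 | 3·3+2·0+2·1+2·7+1·5 = 30
gcd(5,3,2,2,2,1) = 1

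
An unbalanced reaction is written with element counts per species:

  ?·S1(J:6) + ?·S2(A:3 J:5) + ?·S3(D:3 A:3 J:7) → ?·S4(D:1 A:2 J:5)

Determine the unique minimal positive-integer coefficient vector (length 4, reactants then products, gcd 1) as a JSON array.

Coefficients: [1, 2, 2, 6]

D: 1·0+2·0+2·3 = 6 | 6·1 = 6
A: 1·0+2·3+2·3 = 12 | 6·2 = 12
J: 1·6+2·5+2·7 = 30 | 6·5 = 30
gcd(1,2,2,6) = 1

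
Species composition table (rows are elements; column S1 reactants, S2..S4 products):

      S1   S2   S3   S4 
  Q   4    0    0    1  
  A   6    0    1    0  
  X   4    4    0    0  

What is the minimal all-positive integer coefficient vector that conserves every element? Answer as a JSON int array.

Coefficients: [1, 1, 6, 4]

Q: 1·4 = 4 | 1·0+6·0+4·1 = 4
A: 1·6 = 6 | 1·0+6·1+4·0 = 6
X: 1·4 = 4 | 1·4+6·0+4·0 = 4
gcd(1,1,6,4) = 1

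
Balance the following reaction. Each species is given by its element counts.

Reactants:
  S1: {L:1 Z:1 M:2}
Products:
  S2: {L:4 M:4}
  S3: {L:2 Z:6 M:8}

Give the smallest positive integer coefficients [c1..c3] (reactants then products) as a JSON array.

Coefficients: [6, 1, 1]

L: 6·1 = 6 | 1·4+1·2 = 6
Z: 6·1 = 6 | 1·0+1·6 = 6
M: 6·2 = 12 | 1·4+1·8 = 12
gcd(6,1,1) = 1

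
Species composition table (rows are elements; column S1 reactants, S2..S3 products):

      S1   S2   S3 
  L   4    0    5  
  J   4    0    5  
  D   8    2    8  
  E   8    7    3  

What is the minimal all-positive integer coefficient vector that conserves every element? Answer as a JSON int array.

L: 5·4 = 20 | 4·0+4·5 = 20
J: 5·4 = 20 | 4·0+4·5 = 20
D: 5·8 = 40 | 4·2+4·8 = 40
E: 5·8 = 40 | 4·7+4·3 = 40
gcd(5,4,4) = 1

Coefficients: [5, 4, 4]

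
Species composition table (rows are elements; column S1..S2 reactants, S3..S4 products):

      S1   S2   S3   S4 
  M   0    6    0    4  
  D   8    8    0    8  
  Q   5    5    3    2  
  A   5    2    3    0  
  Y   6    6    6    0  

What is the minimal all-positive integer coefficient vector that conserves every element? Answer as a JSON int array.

Coefficients: [1, 2, 3, 3]

M: 1·0+2·6 = 12 | 3·0+3·4 = 12
D: 1·8+2·8 = 24 | 3·0+3·8 = 24
Q: 1·5+2·5 = 15 | 3·3+3·2 = 15
A: 1·5+2·2 = 9 | 3·3+3·0 = 9
Y: 1·6+2·6 = 18 | 3·6+3·0 = 18
gcd(1,2,3,3) = 1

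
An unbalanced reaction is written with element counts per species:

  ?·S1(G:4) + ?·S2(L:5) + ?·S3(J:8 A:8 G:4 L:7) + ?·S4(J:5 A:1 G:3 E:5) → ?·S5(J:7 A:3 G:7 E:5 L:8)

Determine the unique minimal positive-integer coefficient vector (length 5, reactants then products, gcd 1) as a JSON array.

Coefficients: [3, 5, 1, 4, 4]

J: 3·0+5·0+1·8+4·5 = 28 | 4·7 = 28
A: 3·0+5·0+1·8+4·1 = 12 | 4·3 = 12
G: 3·4+5·0+1·4+4·3 = 28 | 4·7 = 28
E: 3·0+5·0+1·0+4·5 = 20 | 4·5 = 20
L: 3·0+5·5+1·7+4·0 = 32 | 4·8 = 32
gcd(3,5,1,4,4) = 1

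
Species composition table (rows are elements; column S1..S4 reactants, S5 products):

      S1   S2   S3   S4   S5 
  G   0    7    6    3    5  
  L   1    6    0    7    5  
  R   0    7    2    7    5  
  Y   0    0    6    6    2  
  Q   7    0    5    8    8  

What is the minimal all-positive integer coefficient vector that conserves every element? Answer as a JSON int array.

G: 5·0+3·7+1·6+1·3 = 30 | 6·5 = 30
L: 5·1+3·6+1·0+1·7 = 30 | 6·5 = 30
R: 5·0+3·7+1·2+1·7 = 30 | 6·5 = 30
Y: 5·0+3·0+1·6+1·6 = 12 | 6·2 = 12
Q: 5·7+3·0+1·5+1·8 = 48 | 6·8 = 48
gcd(5,3,1,1,6) = 1

Coefficients: [5, 3, 1, 1, 6]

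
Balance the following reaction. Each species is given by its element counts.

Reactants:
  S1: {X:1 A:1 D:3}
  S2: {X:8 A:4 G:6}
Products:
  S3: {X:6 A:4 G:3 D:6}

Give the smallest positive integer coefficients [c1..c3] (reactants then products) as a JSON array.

X: 4·1+1·8 = 12 | 2·6 = 12
A: 4·1+1·4 = 8 | 2·4 = 8
G: 4·0+1·6 = 6 | 2·3 = 6
D: 4·3+1·0 = 12 | 2·6 = 12
gcd(4,1,2) = 1

Coefficients: [4, 1, 2]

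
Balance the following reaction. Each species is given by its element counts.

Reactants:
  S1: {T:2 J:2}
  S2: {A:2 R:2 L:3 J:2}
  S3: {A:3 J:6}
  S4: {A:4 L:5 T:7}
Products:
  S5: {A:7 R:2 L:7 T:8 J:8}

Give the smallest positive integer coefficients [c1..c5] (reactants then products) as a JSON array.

A: 6·0+5·2+3·3+4·4 = 35 | 5·7 = 35
R: 6·0+5·2+3·0+4·0 = 10 | 5·2 = 10
L: 6·0+5·3+3·0+4·5 = 35 | 5·7 = 35
T: 6·2+5·0+3·0+4·7 = 40 | 5·8 = 40
J: 6·2+5·2+3·6+4·0 = 40 | 5·8 = 40
gcd(6,5,3,4,5) = 1

Coefficients: [6, 5, 3, 4, 5]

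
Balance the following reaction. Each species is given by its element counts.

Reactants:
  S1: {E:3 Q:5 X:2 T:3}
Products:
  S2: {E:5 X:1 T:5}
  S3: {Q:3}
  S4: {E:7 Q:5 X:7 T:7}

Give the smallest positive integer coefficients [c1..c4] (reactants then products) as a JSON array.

Coefficients: [4, 1, 5, 1]

E: 4·3 = 12 | 1·5+5·0+1·7 = 12
Q: 4·5 = 20 | 1·0+5·3+1·5 = 20
X: 4·2 = 8 | 1·1+5·0+1·7 = 8
T: 4·3 = 12 | 1·5+5·0+1·7 = 12
gcd(4,1,5,1) = 1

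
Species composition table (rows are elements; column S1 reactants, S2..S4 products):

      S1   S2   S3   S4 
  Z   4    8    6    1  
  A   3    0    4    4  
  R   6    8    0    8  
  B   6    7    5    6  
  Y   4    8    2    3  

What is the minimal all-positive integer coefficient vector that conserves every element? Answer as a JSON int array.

Z: 4·4 = 16 | 1·8+1·6+2·1 = 16
A: 4·3 = 12 | 1·0+1·4+2·4 = 12
R: 4·6 = 24 | 1·8+1·0+2·8 = 24
B: 4·6 = 24 | 1·7+1·5+2·6 = 24
Y: 4·4 = 16 | 1·8+1·2+2·3 = 16
gcd(4,1,1,2) = 1

Coefficients: [4, 1, 1, 2]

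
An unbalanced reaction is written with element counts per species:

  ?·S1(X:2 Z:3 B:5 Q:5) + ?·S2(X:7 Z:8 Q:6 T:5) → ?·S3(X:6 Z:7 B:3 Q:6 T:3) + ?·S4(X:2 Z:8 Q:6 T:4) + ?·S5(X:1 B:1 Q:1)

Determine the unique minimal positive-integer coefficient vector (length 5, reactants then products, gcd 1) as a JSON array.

Coefficients: [2, 2, 2, 1, 4]

X: 2·2+2·7 = 18 | 2·6+1·2+4·1 = 18
Z: 2·3+2·8 = 22 | 2·7+1·8+4·0 = 22
B: 2·5+2·0 = 10 | 2·3+1·0+4·1 = 10
Q: 2·5+2·6 = 22 | 2·6+1·6+4·1 = 22
T: 2·0+2·5 = 10 | 2·3+1·4+4·0 = 10
gcd(2,2,2,1,4) = 1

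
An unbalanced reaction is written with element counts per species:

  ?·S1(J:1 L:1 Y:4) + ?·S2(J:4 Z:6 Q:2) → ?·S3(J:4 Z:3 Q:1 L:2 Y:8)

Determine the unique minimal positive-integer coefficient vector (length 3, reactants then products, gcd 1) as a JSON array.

Coefficients: [4, 1, 2]

J: 4·1+1·4 = 8 | 2·4 = 8
Z: 4·0+1·6 = 6 | 2·3 = 6
Q: 4·0+1·2 = 2 | 2·1 = 2
L: 4·1+1·0 = 4 | 2·2 = 4
Y: 4·4+1·0 = 16 | 2·8 = 16
gcd(4,1,2) = 1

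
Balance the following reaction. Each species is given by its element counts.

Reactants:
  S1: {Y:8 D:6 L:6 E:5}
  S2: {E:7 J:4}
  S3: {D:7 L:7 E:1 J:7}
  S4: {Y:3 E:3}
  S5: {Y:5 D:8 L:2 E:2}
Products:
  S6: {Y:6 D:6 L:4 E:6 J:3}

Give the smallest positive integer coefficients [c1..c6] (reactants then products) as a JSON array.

Y: 1·8+1·0+2·0+6·3+2·5 = 36 | 6·6 = 36
D: 1·6+1·0+2·7+6·0+2·8 = 36 | 6·6 = 36
L: 1·6+1·0+2·7+6·0+2·2 = 24 | 6·4 = 24
E: 1·5+1·7+2·1+6·3+2·2 = 36 | 6·6 = 36
J: 1·0+1·4+2·7+6·0+2·0 = 18 | 6·3 = 18
gcd(1,1,2,6,2,6) = 1

Coefficients: [1, 1, 2, 6, 2, 6]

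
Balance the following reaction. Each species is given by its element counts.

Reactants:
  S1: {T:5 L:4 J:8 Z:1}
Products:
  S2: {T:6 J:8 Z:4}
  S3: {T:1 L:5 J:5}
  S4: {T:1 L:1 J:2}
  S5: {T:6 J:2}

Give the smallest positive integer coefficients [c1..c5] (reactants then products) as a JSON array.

T: 4·5 = 20 | 1·6+2·1+6·1+1·6 = 20
L: 4·4 = 16 | 1·0+2·5+6·1+1·0 = 16
J: 4·8 = 32 | 1·8+2·5+6·2+1·2 = 32
Z: 4·1 = 4 | 1·4+2·0+6·0+1·0 = 4
gcd(4,1,2,6,1) = 1

Coefficients: [4, 1, 2, 6, 1]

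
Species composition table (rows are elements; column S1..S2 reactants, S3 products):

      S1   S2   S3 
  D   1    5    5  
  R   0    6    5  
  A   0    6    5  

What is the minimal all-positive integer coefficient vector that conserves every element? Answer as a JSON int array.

D: 5·1+5·5 = 30 | 6·5 = 30
R: 5·0+5·6 = 30 | 6·5 = 30
A: 5·0+5·6 = 30 | 6·5 = 30
gcd(5,5,6) = 1

Coefficients: [5, 5, 6]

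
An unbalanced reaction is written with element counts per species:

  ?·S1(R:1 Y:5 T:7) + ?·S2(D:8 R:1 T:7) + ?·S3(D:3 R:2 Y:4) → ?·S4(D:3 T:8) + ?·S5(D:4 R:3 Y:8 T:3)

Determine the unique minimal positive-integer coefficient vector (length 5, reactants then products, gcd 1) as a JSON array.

D: 4·0+3·8+1·3 = 27 | 5·3+3·4 = 27
R: 4·1+3·1+1·2 = 9 | 5·0+3·3 = 9
Y: 4·5+3·0+1·4 = 24 | 5·0+3·8 = 24
T: 4·7+3·7+1·0 = 49 | 5·8+3·3 = 49
gcd(4,3,1,5,3) = 1

Coefficients: [4, 3, 1, 5, 3]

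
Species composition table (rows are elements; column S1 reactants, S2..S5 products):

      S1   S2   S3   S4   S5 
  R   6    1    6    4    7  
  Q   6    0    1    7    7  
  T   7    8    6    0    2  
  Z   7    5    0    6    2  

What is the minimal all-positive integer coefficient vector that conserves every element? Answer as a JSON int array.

Coefficients: [6, 4, 1, 3, 2]

R: 6·6 = 36 | 4·1+1·6+3·4+2·7 = 36
Q: 6·6 = 36 | 4·0+1·1+3·7+2·7 = 36
T: 6·7 = 42 | 4·8+1·6+3·0+2·2 = 42
Z: 6·7 = 42 | 4·5+1·0+3·6+2·2 = 42
gcd(6,4,1,3,2) = 1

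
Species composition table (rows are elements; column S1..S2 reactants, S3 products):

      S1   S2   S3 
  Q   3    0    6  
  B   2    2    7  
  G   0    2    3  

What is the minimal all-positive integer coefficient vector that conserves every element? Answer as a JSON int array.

Coefficients: [4, 3, 2]

Q: 4·3+3·0 = 12 | 2·6 = 12
B: 4·2+3·2 = 14 | 2·7 = 14
G: 4·0+3·2 = 6 | 2·3 = 6
gcd(4,3,2) = 1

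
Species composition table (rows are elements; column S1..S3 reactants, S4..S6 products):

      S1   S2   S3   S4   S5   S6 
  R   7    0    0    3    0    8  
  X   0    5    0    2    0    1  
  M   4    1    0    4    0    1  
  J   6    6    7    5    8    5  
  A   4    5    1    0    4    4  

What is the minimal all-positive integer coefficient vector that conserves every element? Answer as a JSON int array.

R: 2·7+1·0+3·0 = 14 | 2·3+3·0+1·8 = 14
X: 2·0+1·5+3·0 = 5 | 2·2+3·0+1·1 = 5
M: 2·4+1·1+3·0 = 9 | 2·4+3·0+1·1 = 9
J: 2·6+1·6+3·7 = 39 | 2·5+3·8+1·5 = 39
A: 2·4+1·5+3·1 = 16 | 2·0+3·4+1·4 = 16
gcd(2,1,3,2,3,1) = 1

Coefficients: [2, 1, 3, 2, 3, 1]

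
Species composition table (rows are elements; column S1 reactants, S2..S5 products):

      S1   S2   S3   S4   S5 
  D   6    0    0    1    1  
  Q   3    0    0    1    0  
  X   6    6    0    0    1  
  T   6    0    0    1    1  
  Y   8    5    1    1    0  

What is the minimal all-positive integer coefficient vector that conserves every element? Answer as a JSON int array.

Coefficients: [2, 1, 5, 6, 6]

D: 2·6 = 12 | 1·0+5·0+6·1+6·1 = 12
Q: 2·3 = 6 | 1·0+5·0+6·1+6·0 = 6
X: 2·6 = 12 | 1·6+5·0+6·0+6·1 = 12
T: 2·6 = 12 | 1·0+5·0+6·1+6·1 = 12
Y: 2·8 = 16 | 1·5+5·1+6·1+6·0 = 16
gcd(2,1,5,6,6) = 1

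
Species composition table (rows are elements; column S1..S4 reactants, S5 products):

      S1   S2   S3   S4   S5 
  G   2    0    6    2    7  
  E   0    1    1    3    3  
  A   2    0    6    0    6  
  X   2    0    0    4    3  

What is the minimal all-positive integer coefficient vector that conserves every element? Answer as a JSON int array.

Coefficients: [3, 4, 5, 3, 6]

G: 3·2+4·0+5·6+3·2 = 42 | 6·7 = 42
E: 3·0+4·1+5·1+3·3 = 18 | 6·3 = 18
A: 3·2+4·0+5·6+3·0 = 36 | 6·6 = 36
X: 3·2+4·0+5·0+3·4 = 18 | 6·3 = 18
gcd(3,4,5,3,6) = 1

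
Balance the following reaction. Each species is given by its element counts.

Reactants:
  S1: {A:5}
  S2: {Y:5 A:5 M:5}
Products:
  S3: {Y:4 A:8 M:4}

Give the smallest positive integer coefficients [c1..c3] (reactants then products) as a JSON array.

Coefficients: [4, 4, 5]

Y: 4·0+4·5 = 20 | 5·4 = 20
A: 4·5+4·5 = 40 | 5·8 = 40
M: 4·0+4·5 = 20 | 5·4 = 20
gcd(4,4,5) = 1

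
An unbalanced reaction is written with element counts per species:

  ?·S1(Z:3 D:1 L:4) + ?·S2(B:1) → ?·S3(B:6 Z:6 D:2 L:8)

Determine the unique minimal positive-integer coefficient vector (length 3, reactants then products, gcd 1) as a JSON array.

B: 2·0+6·1 = 6 | 1·6 = 6
Z: 2·3+6·0 = 6 | 1·6 = 6
D: 2·1+6·0 = 2 | 1·2 = 2
L: 2·4+6·0 = 8 | 1·8 = 8
gcd(2,6,1) = 1

Coefficients: [2, 6, 1]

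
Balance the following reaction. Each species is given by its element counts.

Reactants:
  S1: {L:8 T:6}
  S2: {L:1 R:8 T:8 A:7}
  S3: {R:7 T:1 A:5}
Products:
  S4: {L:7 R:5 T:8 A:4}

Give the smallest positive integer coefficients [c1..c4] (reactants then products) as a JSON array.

Coefficients: [5, 2, 2, 6]

L: 5·8+2·1+2·0 = 42 | 6·7 = 42
R: 5·0+2·8+2·7 = 30 | 6·5 = 30
T: 5·6+2·8+2·1 = 48 | 6·8 = 48
A: 5·0+2·7+2·5 = 24 | 6·4 = 24
gcd(5,2,2,6) = 1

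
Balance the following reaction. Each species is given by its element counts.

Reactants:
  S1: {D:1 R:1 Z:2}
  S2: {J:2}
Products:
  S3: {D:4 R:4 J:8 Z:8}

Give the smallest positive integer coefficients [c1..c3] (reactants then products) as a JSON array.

D: 4·1+4·0 = 4 | 1·4 = 4
R: 4·1+4·0 = 4 | 1·4 = 4
J: 4·0+4·2 = 8 | 1·8 = 8
Z: 4·2+4·0 = 8 | 1·8 = 8
gcd(4,4,1) = 1

Coefficients: [4, 4, 1]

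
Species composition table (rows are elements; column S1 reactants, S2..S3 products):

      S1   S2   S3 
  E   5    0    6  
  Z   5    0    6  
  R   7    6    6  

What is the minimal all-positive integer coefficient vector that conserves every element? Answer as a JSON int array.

Coefficients: [6, 2, 5]

E: 6·5 = 30 | 2·0+5·6 = 30
Z: 6·5 = 30 | 2·0+5·6 = 30
R: 6·7 = 42 | 2·6+5·6 = 42
gcd(6,2,5) = 1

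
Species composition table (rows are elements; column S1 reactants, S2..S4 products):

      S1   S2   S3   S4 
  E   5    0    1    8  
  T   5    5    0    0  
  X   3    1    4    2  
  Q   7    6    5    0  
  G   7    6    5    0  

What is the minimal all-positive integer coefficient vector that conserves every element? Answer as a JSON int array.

Coefficients: [5, 5, 1, 3]

E: 5·5 = 25 | 5·0+1·1+3·8 = 25
T: 5·5 = 25 | 5·5+1·0+3·0 = 25
X: 5·3 = 15 | 5·1+1·4+3·2 = 15
Q: 5·7 = 35 | 5·6+1·5+3·0 = 35
G: 5·7 = 35 | 5·6+1·5+3·0 = 35
gcd(5,5,1,3) = 1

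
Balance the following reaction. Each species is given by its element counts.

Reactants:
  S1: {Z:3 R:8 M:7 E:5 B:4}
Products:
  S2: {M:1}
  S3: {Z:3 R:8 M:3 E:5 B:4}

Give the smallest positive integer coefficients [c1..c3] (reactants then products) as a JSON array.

Coefficients: [1, 4, 1]

Z: 1·3 = 3 | 4·0+1·3 = 3
R: 1·8 = 8 | 4·0+1·8 = 8
M: 1·7 = 7 | 4·1+1·3 = 7
E: 1·5 = 5 | 4·0+1·5 = 5
B: 1·4 = 4 | 4·0+1·4 = 4
gcd(1,4,1) = 1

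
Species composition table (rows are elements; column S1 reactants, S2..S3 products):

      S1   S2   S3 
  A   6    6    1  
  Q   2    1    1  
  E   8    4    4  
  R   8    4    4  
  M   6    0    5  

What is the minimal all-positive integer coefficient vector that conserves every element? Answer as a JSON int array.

Coefficients: [5, 4, 6]

A: 5·6 = 30 | 4·6+6·1 = 30
Q: 5·2 = 10 | 4·1+6·1 = 10
E: 5·8 = 40 | 4·4+6·4 = 40
R: 5·8 = 40 | 4·4+6·4 = 40
M: 5·6 = 30 | 4·0+6·5 = 30
gcd(5,4,6) = 1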